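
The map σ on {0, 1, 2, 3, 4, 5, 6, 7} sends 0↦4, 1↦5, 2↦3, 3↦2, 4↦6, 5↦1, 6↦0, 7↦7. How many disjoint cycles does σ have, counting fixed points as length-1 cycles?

Cycle decomposition: (0 4 6) (1 5) (2 3) (7).
4 cycles.

4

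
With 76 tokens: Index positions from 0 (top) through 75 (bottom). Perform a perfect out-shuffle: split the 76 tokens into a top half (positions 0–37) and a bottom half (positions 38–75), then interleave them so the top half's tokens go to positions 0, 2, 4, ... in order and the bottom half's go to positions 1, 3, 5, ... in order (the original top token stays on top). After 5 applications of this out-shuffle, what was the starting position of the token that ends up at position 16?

Work backwards from position 16, undoing one out-shuffle at a time:
16 ← 8 ← 4 ← 2 ← 1 ← 38
So the token now at position 16 started at position 38.

38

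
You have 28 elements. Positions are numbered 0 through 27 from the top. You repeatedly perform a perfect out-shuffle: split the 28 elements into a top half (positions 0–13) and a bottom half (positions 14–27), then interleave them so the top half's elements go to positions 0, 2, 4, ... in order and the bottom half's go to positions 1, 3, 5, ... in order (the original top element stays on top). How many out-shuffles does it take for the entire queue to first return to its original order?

18

The out-shuffle permutes the 28 positions with cycle lengths [1, 1, 2, 6, 18].
Every element is home exactly when every cycle has completed a whole number of laps, i.e. after lcm(1, 2, 6, 18) = 18 out-shuffles.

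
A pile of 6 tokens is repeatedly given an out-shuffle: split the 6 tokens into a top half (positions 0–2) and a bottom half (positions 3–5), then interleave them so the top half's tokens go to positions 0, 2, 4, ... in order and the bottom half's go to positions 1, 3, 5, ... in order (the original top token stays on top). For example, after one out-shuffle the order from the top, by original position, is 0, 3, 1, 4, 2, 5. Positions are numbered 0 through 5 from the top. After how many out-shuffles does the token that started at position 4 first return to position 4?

Follow position 4 under repeated out-shuffles:
4 → 3 → 1 → 2 → 4
It first returns after 4 out-shuffles.

4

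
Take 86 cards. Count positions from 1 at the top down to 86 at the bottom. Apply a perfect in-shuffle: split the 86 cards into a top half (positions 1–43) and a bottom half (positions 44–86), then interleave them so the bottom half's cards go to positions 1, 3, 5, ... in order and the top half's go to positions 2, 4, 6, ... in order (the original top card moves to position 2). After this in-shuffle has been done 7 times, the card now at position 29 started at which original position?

58

Work backwards from position 29, undoing one in-shuffle at a time:
29 ← 58 ← 29 ← 58 ← 29 ← 58 ← 29 ← 58
So the card now at position 29 started at position 58.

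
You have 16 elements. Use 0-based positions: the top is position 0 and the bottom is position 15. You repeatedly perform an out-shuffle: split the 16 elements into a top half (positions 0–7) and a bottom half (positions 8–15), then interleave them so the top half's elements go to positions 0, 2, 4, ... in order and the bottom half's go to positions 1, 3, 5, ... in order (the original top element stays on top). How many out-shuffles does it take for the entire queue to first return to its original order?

The out-shuffle permutes the 16 positions with cycle lengths [1, 1, 2, 4, 4, 4].
Every element is home exactly when every cycle has completed a whole number of laps, i.e. after lcm(1, 2, 4) = 4 out-shuffles.

4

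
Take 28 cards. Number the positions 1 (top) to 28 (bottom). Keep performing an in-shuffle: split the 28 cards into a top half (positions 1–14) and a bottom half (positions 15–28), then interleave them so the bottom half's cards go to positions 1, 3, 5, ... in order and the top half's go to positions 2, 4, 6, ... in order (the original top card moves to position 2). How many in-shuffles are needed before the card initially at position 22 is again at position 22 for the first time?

28

Follow position 22 under repeated in-shuffles:
22 → 15 → 1 → 2 → 4 → 8 → 16 → 3 → ... → 22 (length 28)
It first returns after 28 in-shuffles.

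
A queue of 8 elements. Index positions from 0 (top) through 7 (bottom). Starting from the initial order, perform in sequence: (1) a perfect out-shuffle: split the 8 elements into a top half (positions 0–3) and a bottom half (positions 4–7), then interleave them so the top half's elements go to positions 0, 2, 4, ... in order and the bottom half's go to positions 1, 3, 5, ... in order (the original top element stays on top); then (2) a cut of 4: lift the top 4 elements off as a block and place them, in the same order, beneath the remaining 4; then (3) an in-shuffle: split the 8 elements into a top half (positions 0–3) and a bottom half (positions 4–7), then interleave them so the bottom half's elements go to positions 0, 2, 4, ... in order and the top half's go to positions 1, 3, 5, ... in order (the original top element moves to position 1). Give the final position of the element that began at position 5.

6

Track the element from position 5 forward through each operation:
  after op 1 (out-shuffle): 5 → 3
  after op 2 (cut 4): 3 → 7
  after op 3 (in-shuffle): 7 → 6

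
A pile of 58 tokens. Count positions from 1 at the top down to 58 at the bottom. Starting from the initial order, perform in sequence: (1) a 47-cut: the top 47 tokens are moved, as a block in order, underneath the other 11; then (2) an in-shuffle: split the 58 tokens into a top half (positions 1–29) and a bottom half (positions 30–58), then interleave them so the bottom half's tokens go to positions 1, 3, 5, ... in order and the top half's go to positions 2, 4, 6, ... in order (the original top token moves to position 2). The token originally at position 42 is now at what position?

47

Track the token from position 42 forward through each operation:
  after op 1 (cut 47): 42 → 53
  after op 2 (in-shuffle): 53 → 47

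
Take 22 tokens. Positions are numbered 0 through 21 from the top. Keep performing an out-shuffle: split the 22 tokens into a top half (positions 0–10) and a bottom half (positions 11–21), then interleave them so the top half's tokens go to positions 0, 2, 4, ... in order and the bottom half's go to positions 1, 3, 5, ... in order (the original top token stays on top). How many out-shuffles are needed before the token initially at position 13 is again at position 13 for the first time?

Follow position 13 under repeated out-shuffles:
13 → 5 → 10 → 20 → 19 → 17 → 13
It first returns after 6 out-shuffles.

6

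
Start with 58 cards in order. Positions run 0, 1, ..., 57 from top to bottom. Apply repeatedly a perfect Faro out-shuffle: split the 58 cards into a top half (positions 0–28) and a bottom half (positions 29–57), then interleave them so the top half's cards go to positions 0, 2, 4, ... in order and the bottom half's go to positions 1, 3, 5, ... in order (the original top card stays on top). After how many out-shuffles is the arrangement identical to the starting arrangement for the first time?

The out-shuffle permutes the 58 positions with cycle lengths [1, 1, 2, 18, 18, 18].
Every card is home exactly when every cycle has completed a whole number of laps, i.e. after lcm(1, 2, 18) = 18 out-shuffles.

18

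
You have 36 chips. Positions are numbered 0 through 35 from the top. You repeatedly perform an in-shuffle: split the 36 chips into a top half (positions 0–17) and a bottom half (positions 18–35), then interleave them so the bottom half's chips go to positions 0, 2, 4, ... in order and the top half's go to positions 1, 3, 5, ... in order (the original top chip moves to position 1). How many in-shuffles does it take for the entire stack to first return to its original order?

The in-shuffle permutes the 36 positions with cycle lengths [36].
Every chip is home exactly when every cycle has completed a whole number of laps, i.e. after lcm(36) = 36 in-shuffles.

36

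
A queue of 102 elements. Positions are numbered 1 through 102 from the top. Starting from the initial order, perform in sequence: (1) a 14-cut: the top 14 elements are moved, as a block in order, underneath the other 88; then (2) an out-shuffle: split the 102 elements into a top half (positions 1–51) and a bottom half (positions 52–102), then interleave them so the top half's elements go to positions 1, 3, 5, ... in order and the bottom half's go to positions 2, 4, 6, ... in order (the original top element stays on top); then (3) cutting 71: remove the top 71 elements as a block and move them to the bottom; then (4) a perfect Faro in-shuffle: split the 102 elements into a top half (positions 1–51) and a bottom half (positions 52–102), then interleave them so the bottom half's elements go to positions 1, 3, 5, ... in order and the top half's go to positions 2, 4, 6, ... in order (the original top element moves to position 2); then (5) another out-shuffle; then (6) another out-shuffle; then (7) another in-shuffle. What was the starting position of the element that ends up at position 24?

32

Undo the operations in reverse order, starting from position 24:
  undo op 7 (in-shuffle, from top half): 24 ← 12
  undo op 6 (out-shuffle, from bottom half): 12 ← 57
  undo op 5 (out-shuffle, from top half): 57 ← 29
  undo op 4 (in-shuffle, from bottom half): 29 ← 66
  undo op 3 (cut 71): 66 ← 35
  undo op 2 (out-shuffle, from top half): 35 ← 18
  undo op 1 (cut 14): 18 ← 32
So the element at position 24 came from original position 32.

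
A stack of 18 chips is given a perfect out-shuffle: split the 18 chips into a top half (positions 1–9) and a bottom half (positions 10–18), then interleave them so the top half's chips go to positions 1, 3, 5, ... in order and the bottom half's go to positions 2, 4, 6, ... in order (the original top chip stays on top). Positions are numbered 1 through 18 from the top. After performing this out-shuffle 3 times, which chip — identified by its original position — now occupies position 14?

9

Work backwards from position 14, undoing one out-shuffle at a time:
14 ← 16 ← 17 ← 9
So the chip now at position 14 started at position 9.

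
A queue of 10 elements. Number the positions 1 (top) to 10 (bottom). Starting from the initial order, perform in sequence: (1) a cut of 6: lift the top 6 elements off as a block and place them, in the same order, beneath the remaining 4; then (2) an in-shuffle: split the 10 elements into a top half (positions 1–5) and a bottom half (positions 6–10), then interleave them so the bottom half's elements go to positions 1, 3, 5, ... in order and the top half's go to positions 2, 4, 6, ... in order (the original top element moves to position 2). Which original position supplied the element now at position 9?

Undo the operations in reverse order, starting from position 9:
  undo op 2 (in-shuffle, from bottom half): 9 ← 10
  undo op 1 (cut 6): 10 ← 6
So the element at position 9 came from original position 6.

6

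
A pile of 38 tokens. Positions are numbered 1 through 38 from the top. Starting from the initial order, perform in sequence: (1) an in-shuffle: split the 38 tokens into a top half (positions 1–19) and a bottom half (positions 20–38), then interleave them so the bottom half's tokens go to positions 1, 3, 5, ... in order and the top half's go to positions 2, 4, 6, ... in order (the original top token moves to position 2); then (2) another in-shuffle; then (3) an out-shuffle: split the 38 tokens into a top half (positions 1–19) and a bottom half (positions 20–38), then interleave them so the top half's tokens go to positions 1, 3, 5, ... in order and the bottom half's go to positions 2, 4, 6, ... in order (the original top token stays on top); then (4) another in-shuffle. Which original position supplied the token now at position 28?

26

Undo the operations in reverse order, starting from position 28:
  undo op 4 (in-shuffle, from top half): 28 ← 14
  undo op 3 (out-shuffle, from bottom half): 14 ← 26
  undo op 2 (in-shuffle, from top half): 26 ← 13
  undo op 1 (in-shuffle, from bottom half): 13 ← 26
So the token at position 28 came from original position 26.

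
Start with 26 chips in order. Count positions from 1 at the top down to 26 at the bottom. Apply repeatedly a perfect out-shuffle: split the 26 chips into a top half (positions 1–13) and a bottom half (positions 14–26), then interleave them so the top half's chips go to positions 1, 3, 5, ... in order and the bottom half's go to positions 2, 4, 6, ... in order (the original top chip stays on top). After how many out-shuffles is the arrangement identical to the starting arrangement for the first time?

20

The out-shuffle permutes the 26 positions with cycle lengths [1, 1, 4, 20].
Every chip is home exactly when every cycle has completed a whole number of laps, i.e. after lcm(1, 4, 20) = 20 out-shuffles.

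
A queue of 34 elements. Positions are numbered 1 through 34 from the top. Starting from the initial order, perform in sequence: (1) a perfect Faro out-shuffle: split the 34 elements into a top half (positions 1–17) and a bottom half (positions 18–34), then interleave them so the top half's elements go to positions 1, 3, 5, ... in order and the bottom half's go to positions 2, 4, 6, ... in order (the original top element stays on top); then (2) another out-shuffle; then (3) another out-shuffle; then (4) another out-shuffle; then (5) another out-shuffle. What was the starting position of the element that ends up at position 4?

31

Undo the operations in reverse order, starting from position 4:
  undo op 5 (out-shuffle, from bottom half): 4 ← 19
  undo op 4 (out-shuffle, from top half): 19 ← 10
  undo op 3 (out-shuffle, from bottom half): 10 ← 22
  undo op 2 (out-shuffle, from bottom half): 22 ← 28
  undo op 1 (out-shuffle, from bottom half): 28 ← 31
So the element at position 4 came from original position 31.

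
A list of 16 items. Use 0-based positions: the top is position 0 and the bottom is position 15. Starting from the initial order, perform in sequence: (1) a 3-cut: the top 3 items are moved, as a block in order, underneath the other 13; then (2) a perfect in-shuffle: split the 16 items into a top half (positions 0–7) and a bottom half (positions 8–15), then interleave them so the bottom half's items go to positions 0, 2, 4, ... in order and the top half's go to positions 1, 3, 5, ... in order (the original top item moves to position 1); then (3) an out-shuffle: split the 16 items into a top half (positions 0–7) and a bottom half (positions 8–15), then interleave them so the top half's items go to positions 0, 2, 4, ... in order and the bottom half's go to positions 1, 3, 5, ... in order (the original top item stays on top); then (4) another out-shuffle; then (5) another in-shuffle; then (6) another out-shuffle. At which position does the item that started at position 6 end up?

Track the item from position 6 forward through each operation:
  after op 1 (cut 3): 6 → 3
  after op 2 (in-shuffle): 3 → 7
  after op 3 (out-shuffle): 7 → 14
  after op 4 (out-shuffle): 14 → 13
  after op 5 (in-shuffle): 13 → 10
  after op 6 (out-shuffle): 10 → 5

5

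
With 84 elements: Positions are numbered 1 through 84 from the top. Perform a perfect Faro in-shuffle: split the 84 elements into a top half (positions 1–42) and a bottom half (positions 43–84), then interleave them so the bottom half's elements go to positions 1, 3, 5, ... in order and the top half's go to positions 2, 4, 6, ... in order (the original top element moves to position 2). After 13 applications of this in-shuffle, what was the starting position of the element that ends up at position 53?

Work backwards from position 53, undoing one in-shuffle at a time:
53 ← 69 ← 77 ← 81 ← 83 ← ... ← 84 (13 steps).
So the element now at position 53 started at position 84.

84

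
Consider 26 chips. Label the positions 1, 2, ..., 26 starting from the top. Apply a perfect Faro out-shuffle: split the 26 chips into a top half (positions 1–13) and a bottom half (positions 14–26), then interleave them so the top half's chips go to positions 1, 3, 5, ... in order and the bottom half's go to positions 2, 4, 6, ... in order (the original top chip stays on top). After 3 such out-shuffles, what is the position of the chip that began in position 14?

Track the chip's position through each out-shuffle:
14 → 2 → 3 → 5

5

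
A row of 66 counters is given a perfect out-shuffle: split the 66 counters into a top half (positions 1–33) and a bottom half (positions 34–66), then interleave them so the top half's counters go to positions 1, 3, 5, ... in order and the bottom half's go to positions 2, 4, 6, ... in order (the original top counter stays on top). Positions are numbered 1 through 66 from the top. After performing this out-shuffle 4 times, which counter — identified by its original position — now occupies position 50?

Work backwards from position 50, undoing one out-shuffle at a time:
50 ← 58 ← 62 ← 64 ← 65
So the counter now at position 50 started at position 65.

65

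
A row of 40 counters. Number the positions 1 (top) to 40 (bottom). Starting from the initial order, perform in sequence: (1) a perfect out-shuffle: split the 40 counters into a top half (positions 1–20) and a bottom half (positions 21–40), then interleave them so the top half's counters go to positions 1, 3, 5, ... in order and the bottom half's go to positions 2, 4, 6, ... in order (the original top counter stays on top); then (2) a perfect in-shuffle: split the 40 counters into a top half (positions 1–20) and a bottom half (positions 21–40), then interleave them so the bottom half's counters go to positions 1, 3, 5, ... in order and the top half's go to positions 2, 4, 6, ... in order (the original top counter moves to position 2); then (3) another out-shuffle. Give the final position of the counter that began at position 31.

5

Track the counter from position 31 forward through each operation:
  after op 1 (out-shuffle): 31 → 22
  after op 2 (in-shuffle): 22 → 3
  after op 3 (out-shuffle): 3 → 5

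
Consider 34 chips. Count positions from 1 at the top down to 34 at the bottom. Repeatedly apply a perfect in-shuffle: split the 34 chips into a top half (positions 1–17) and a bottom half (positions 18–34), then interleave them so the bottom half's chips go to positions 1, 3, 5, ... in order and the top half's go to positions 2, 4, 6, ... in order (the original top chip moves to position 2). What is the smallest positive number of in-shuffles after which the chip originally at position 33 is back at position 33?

12

Follow position 33 under repeated in-shuffles:
33 → 31 → 27 → 19 → 3 → 6 → 12 → 24 → 13 → 26 → 17 → 34 → 33
It first returns after 12 in-shuffles.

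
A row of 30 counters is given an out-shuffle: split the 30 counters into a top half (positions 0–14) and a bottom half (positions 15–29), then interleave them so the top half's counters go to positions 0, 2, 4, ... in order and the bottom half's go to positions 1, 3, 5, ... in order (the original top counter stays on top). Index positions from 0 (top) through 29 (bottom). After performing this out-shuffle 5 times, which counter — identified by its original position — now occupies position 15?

5

Work backwards from position 15, undoing one out-shuffle at a time:
15 ← 22 ← 11 ← 20 ← 10 ← 5
So the counter now at position 15 started at position 5.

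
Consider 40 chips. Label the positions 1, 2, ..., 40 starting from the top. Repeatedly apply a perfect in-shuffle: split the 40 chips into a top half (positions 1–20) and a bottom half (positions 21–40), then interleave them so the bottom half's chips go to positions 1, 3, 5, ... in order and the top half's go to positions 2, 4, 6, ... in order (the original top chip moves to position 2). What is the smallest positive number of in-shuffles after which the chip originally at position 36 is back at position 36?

20

Follow position 36 under repeated in-shuffles:
36 → 31 → 21 → 1 → 2 → 4 → 8 → 16 → 32 → 23 → 5 → 10 → 20 → 40 → 39 → 37 → 33 → 25 → 9 → 18 → 36
It first returns after 20 in-shuffles.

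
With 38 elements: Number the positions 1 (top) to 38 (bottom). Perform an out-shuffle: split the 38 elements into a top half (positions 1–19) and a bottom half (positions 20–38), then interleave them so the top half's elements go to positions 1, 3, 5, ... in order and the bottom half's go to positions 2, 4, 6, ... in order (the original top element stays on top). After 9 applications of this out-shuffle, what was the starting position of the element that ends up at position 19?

Work backwards from position 19, undoing one out-shuffle at a time:
19 ← 10 ← 24 ← 31 ← 16 ← 27 ← 14 ← 26 ← 32 ← 35
So the element now at position 19 started at position 35.

35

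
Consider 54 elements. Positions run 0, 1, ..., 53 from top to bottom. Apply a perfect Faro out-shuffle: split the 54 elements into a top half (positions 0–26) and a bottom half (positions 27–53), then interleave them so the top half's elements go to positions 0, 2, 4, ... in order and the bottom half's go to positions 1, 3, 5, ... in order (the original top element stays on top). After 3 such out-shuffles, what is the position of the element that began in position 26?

Track the element's position through each out-shuffle:
26 → 52 → 51 → 49

49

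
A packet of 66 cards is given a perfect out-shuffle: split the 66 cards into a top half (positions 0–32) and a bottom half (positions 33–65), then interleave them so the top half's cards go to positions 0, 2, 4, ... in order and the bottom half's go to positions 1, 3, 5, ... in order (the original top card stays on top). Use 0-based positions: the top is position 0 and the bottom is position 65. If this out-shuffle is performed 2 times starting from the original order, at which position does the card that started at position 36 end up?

Track the card's position through each out-shuffle:
36 → 7 → 14

14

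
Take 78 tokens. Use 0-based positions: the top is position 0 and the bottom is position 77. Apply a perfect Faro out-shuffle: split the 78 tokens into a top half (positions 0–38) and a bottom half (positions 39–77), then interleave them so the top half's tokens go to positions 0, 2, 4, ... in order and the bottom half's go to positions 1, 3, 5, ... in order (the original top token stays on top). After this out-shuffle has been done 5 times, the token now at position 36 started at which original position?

30

Work backwards from position 36, undoing one out-shuffle at a time:
36 ← 18 ← 9 ← 43 ← 60 ← 30
So the token now at position 36 started at position 30.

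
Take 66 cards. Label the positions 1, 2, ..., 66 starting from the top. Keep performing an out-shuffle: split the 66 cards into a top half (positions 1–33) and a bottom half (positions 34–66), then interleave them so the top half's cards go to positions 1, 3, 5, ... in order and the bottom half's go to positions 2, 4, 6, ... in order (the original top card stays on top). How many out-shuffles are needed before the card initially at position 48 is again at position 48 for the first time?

12

Follow position 48 under repeated out-shuffles:
48 → 30 → 59 → 52 → 38 → 10 → 19 → 37 → 8 → 15 → 29 → 57 → 48
It first returns after 12 out-shuffles.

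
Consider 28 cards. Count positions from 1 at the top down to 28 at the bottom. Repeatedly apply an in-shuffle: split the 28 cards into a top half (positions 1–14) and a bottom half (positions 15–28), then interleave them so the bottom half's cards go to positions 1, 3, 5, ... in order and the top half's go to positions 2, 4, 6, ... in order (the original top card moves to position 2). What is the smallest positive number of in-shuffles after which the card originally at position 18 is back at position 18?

28

Follow position 18 under repeated in-shuffles:
18 → 7 → 14 → 28 → 27 → 25 → 21 → 13 → ... → 18 (length 28)
It first returns after 28 in-shuffles.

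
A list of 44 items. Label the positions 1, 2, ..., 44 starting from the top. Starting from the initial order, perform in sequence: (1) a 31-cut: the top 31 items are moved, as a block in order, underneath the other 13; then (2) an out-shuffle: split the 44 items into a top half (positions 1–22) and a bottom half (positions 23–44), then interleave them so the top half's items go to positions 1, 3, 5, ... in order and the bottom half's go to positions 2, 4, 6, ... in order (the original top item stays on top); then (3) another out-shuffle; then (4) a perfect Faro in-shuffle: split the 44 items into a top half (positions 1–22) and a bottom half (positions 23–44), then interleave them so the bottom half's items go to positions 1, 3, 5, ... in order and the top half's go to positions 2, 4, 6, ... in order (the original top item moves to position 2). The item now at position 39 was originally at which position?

9

Undo the operations in reverse order, starting from position 39:
  undo op 4 (in-shuffle, from bottom half): 39 ← 42
  undo op 3 (out-shuffle, from bottom half): 42 ← 43
  undo op 2 (out-shuffle, from top half): 43 ← 22
  undo op 1 (cut 31): 22 ← 9
So the item at position 39 came from original position 9.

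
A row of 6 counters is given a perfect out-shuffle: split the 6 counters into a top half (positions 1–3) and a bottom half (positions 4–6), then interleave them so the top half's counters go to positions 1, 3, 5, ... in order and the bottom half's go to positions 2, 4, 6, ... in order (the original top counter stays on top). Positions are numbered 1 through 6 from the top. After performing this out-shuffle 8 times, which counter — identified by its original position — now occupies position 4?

4

Work backwards from position 4, undoing one out-shuffle at a time:
4 ← 5 ← 3 ← 2 ← 4 ← 5 ← 3 ← 2 ← 4
So the counter now at position 4 started at position 4.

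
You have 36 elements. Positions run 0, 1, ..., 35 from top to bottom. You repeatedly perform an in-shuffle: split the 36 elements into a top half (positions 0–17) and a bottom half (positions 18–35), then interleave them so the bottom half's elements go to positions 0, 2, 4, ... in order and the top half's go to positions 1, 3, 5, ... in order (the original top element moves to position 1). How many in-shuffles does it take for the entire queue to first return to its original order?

The in-shuffle permutes the 36 positions with cycle lengths [36].
Every element is home exactly when every cycle has completed a whole number of laps, i.e. after lcm(36) = 36 in-shuffles.

36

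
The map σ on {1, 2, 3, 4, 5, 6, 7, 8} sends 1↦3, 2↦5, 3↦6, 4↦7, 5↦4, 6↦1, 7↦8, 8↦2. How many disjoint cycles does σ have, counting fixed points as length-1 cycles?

Cycle decomposition: (1 3 6) (2 5 4 7 8).
2 cycles.

2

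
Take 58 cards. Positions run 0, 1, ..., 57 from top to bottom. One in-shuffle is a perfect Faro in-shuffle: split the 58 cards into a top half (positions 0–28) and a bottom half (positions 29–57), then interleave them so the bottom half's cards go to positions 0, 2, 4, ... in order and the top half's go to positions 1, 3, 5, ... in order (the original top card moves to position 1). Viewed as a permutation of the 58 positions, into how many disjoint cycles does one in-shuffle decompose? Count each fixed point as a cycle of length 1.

Trace each unvisited position around until it returns:
(0 1 3 7 15 31 ... len 58)
1 cycle in total.

1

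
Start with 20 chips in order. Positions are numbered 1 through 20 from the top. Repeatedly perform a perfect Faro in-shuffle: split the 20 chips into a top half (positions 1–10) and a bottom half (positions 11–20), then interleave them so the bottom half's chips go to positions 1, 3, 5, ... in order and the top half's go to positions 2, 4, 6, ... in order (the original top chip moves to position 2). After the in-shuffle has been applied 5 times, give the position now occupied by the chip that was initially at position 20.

Track the chip's position through each in-shuffle:
20 → 19 → 17 → 13 → 5 → 10

10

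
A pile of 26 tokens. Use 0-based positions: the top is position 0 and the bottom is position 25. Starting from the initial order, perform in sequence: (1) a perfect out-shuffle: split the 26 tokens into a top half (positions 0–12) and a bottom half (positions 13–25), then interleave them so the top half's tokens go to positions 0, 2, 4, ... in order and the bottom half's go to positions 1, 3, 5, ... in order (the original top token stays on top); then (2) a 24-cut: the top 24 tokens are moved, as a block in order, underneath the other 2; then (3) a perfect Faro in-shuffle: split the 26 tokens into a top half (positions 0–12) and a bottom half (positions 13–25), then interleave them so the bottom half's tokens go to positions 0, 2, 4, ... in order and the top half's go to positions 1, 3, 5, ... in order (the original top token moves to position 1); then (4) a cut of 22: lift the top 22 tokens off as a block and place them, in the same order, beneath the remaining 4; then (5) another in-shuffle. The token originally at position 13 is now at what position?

23

Track the token from position 13 forward through each operation:
  after op 1 (out-shuffle): 13 → 1
  after op 2 (cut 24): 1 → 3
  after op 3 (in-shuffle): 3 → 7
  after op 4 (cut 22): 7 → 11
  after op 5 (in-shuffle): 11 → 23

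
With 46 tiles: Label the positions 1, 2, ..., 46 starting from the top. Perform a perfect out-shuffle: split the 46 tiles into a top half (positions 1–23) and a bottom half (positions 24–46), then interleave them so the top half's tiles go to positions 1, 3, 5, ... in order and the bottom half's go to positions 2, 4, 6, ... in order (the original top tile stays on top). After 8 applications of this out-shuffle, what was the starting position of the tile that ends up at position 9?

39

Work backwards from position 9, undoing one out-shuffle at a time:
9 ← 5 ← 3 ← 2 ← 24 ← 35 ← 18 ← 32 ← 39
So the tile now at position 9 started at position 39.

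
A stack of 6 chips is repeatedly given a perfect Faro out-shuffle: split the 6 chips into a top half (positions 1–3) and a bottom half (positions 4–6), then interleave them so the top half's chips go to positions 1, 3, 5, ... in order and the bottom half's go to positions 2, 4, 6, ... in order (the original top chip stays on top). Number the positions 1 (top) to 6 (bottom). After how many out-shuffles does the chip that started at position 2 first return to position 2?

Follow position 2 under repeated out-shuffles:
2 → 3 → 5 → 4 → 2
It first returns after 4 out-shuffles.

4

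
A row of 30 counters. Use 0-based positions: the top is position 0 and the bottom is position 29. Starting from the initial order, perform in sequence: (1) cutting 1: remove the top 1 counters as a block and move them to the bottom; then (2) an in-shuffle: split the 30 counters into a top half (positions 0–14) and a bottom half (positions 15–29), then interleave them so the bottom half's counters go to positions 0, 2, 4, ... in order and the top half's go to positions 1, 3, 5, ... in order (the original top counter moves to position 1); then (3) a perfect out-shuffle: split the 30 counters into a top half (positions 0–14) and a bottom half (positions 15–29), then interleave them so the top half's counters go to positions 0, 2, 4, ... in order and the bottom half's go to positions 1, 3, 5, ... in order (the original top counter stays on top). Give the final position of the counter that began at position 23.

Track the counter from position 23 forward through each operation:
  after op 1 (cut 1): 23 → 22
  after op 2 (in-shuffle): 22 → 14
  after op 3 (out-shuffle): 14 → 28

28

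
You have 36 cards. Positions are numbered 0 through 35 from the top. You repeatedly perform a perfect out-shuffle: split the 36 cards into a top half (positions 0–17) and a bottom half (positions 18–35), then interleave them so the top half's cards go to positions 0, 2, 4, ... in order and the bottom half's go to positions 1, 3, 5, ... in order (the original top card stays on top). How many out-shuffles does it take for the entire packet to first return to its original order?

12

The out-shuffle permutes the 36 positions with cycle lengths [1, 1, 3, 3, 4, 12, 12].
Every card is home exactly when every cycle has completed a whole number of laps, i.e. after lcm(1, 3, 4, 12) = 12 out-shuffles.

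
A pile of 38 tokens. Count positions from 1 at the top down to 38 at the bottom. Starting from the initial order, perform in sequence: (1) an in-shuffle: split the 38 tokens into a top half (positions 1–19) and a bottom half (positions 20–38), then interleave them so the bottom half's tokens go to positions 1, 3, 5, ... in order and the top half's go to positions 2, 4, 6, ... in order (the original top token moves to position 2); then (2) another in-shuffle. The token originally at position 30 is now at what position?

3

Track the token from position 30 forward through each operation:
  after op 1 (in-shuffle): 30 → 21
  after op 2 (in-shuffle): 21 → 3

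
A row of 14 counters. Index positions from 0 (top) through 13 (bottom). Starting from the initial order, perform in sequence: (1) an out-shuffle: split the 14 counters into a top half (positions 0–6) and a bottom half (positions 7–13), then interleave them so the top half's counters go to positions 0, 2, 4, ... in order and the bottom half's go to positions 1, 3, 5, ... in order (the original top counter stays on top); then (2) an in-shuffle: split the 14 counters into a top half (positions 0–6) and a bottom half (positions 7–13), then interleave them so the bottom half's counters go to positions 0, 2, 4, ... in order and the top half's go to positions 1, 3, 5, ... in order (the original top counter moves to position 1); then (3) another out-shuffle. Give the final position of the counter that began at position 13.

Track the counter from position 13 forward through each operation:
  after op 1 (out-shuffle): 13 → 13
  after op 2 (in-shuffle): 13 → 12
  after op 3 (out-shuffle): 12 → 11

11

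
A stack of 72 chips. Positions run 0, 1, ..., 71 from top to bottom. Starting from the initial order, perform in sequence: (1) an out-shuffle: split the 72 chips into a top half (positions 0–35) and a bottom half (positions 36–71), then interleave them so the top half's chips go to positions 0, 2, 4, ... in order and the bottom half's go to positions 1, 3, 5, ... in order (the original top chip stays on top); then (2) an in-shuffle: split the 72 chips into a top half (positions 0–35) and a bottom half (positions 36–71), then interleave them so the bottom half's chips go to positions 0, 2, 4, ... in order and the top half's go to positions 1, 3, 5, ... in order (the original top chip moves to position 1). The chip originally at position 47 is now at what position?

Track the chip from position 47 forward through each operation:
  after op 1 (out-shuffle): 47 → 23
  after op 2 (in-shuffle): 23 → 47

47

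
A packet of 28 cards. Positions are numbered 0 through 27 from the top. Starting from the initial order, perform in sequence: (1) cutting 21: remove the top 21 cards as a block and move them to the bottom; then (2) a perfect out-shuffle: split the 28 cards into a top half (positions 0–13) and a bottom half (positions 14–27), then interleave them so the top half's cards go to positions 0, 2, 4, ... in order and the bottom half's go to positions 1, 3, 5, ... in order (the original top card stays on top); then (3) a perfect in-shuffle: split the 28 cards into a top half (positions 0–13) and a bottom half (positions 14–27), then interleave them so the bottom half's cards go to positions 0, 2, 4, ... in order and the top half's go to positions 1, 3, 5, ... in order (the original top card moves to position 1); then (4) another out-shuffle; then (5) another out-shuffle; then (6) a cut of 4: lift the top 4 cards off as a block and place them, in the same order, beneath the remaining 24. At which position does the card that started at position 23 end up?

Track the card from position 23 forward through each operation:
  after op 1 (cut 21): 23 → 2
  after op 2 (out-shuffle): 2 → 4
  after op 3 (in-shuffle): 4 → 9
  after op 4 (out-shuffle): 9 → 18
  after op 5 (out-shuffle): 18 → 9
  after op 6 (cut 4): 9 → 5

5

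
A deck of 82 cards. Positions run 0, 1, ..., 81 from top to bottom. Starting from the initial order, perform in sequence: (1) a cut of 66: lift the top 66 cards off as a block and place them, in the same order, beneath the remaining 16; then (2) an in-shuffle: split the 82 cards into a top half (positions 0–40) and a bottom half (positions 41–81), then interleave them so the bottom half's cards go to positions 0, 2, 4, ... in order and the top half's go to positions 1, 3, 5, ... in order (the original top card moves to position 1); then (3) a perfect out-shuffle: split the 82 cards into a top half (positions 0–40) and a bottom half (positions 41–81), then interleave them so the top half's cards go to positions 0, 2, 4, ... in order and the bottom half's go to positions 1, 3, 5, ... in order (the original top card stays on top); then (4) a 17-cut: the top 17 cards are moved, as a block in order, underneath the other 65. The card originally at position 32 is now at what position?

11

Track the card from position 32 forward through each operation:
  after op 1 (cut 66): 32 → 48
  after op 2 (in-shuffle): 48 → 14
  after op 3 (out-shuffle): 14 → 28
  after op 4 (cut 17): 28 → 11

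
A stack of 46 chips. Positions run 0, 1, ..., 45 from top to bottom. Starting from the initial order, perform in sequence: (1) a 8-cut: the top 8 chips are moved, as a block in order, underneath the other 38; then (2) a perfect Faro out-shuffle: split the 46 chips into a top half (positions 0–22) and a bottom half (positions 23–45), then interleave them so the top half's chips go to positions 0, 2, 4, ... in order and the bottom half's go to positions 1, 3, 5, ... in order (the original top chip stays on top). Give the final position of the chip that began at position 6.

43

Track the chip from position 6 forward through each operation:
  after op 1 (cut 8): 6 → 44
  after op 2 (out-shuffle): 44 → 43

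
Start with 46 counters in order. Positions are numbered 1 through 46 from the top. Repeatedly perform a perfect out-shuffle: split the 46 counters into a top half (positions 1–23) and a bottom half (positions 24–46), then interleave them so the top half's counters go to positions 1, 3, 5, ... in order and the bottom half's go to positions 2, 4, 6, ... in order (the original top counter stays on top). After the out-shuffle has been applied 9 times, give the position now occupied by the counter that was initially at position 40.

Track the counter's position through each out-shuffle:
40 → 34 → 22 → 43 → 40 → 34 → 22 → 43 → 40 → 34

34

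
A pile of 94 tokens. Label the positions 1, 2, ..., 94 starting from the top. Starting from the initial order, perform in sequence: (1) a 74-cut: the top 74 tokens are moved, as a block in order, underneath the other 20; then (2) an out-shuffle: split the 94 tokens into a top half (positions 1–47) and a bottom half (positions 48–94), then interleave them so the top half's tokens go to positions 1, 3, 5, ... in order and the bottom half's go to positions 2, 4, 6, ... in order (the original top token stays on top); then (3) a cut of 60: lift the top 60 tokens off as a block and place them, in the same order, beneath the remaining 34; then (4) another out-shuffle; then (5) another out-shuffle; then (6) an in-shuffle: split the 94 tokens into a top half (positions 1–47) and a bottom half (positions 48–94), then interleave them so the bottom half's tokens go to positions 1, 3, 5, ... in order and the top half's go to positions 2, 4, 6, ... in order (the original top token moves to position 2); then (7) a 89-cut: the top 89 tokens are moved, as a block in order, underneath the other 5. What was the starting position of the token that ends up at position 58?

8

Undo the operations in reverse order, starting from position 58:
  undo op 7 (cut 89): 58 ← 53
  undo op 6 (in-shuffle, from bottom half): 53 ← 74
  undo op 5 (out-shuffle, from bottom half): 74 ← 84
  undo op 4 (out-shuffle, from bottom half): 84 ← 89
  undo op 3 (cut 60): 89 ← 55
  undo op 2 (out-shuffle, from top half): 55 ← 28
  undo op 1 (cut 74): 28 ← 8
So the token at position 58 came from original position 8.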